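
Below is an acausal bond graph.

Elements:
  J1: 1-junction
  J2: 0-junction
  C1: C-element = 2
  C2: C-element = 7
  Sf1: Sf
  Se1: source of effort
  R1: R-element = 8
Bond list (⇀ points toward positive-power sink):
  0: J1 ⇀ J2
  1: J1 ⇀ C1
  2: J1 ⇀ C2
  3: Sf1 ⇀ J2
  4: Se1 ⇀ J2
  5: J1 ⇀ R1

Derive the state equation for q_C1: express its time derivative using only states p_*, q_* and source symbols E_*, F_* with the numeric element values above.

#3 stroke at Sf1  (Sf1 (Sf) sets flow on bond)
#4 stroke at J2  (source Se1 imposes e)
#0 stroke at J1  (J2: bond 4 brought effort, rest push out)
#1 stroke at J1  (C1 integral (e out))
#2 stroke at J1  (C2 outputs effort q/C2)
#5 stroke at R1  (J1 needs exactly one f-in)

dq_C1/dt = -E_Se1/8 - q_C1/16 - q_C2/56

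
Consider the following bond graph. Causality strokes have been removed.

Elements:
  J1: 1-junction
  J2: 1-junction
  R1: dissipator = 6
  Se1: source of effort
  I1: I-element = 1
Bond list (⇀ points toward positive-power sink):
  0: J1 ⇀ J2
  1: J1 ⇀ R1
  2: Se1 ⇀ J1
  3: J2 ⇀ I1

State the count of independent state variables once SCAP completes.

#2 stroke at J1  (Se1 (Se) sets effort on bond)
#3 stroke at I1  (I1: I, integral causality)
#0 stroke at J2  (common-f at J2 fixed by 3)
#1 stroke at J1  (J1: bond 0 brought flow, rest push out)

1  (I1 all integral)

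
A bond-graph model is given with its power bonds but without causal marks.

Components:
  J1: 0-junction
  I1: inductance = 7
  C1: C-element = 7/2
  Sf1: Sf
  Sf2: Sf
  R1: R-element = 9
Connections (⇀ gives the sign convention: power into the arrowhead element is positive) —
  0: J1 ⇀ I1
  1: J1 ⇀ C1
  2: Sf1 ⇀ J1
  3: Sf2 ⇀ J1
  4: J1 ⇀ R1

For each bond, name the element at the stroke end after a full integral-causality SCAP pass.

b2 |Sf1  (Sf1 (Sf) sets flow on bond)
b3 |Sf2  (Sf2 (Sf) sets flow on bond)
b0 |I1  (I1: I, integral causality)
b1 |J1  (C1: C, integral causality)
b4 |R1  (0-jn J1 has e-setter on 1)

b0 stroke→I1
b1 stroke→J1
b2 stroke→Sf1
b3 stroke→Sf2
b4 stroke→R1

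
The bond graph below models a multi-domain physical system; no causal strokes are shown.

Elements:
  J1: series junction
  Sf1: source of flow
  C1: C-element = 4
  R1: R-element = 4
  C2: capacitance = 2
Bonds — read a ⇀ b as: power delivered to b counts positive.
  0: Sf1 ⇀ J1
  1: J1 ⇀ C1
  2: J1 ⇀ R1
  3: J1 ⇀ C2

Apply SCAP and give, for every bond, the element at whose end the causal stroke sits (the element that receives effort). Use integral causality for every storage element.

bond 0 →Sf1
bond 1 →J1
bond 2 →J1
bond 3 →J1

β0 →Sf1  (source Sf1 imposes f)
β1 →J1  (common-f at J1 fixed by 0)
β2 →J1  (common-f at J1 fixed by 0)
β3 →J1  (1-jn J1 has f-setter on 0)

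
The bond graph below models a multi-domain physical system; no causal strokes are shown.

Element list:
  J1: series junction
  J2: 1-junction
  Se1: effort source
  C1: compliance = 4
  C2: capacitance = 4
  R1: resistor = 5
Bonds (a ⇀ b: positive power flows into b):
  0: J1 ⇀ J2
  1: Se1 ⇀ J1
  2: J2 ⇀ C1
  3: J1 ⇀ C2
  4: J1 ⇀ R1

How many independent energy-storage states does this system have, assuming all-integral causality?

2  (C1, C2 all integral)

#1 stroke at J1  (source Se1 imposes e)
#2 stroke at J2  (prefer integral on C1)
#0 stroke at J1  (closing 1-jn rule on J2)
#3 stroke at J1  (prefer integral on C2)
#4 stroke at R1  (only one flow-in slot at J1)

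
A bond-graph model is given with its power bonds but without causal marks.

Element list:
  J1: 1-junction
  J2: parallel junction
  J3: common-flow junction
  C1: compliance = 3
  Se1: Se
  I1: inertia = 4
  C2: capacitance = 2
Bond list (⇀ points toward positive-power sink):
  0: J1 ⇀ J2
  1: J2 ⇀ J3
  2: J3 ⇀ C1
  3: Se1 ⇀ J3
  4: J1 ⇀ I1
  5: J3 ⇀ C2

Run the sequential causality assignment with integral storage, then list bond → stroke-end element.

bond 0 stroke→J1
bond 1 stroke→J2
bond 2 stroke→J3
bond 3 stroke→J3
bond 4 stroke→I1
bond 5 stroke→J3

β3 stroke→J3  (Se1 (Se) sets effort on bond)
β2 stroke→J3  (C1: C, integral causality)
β4 stroke→I1  (prefer integral on I1)
β0 stroke→J1  (1-jn J1 has f-setter on 4)
β1 stroke→J2  (J2 needs exactly one e-in)
β5 stroke→J3  (common-f at J3 fixed by 1)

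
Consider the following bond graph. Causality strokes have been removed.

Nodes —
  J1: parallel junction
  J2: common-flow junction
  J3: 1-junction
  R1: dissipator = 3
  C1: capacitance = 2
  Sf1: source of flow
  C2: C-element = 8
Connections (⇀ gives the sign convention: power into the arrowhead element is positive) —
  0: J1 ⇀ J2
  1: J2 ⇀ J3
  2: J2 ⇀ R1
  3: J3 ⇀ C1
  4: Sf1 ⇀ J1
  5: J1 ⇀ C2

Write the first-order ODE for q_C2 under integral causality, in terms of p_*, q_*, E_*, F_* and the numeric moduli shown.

dq_C2/dt = F_Sf1 + q_C1/6 - q_C2/24

#4 |Sf1  (Sf1 (Sf) sets flow on bond)
#3 |J3  (C1: C, integral causality)
#1 |J2  (closing 1-jn rule on J3)
#5 |J1  (C2 outputs effort q/C2)
#0 |J2  (0-jn J1 has e-setter on 5)
#2 |R1  (only one flow-in slot at J2)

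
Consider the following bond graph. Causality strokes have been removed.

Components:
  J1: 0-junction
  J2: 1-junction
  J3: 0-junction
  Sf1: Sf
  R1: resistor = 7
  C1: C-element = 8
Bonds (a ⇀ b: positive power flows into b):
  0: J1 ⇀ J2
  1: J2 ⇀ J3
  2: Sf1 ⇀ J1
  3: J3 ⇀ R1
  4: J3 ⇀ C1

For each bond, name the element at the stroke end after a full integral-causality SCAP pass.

#0 |J1
#1 |J2
#2 |Sf1
#3 |R1
#4 |J3

b2 stroke→Sf1  (Sf1: flow source, stroke at near end)
b0 stroke→J1  (closing 0-jn rule on J1)
b1 stroke→J2  (common-f at J2 fixed by 0)
b4 stroke→J3  (prefer integral on C1)
b3 stroke→R1  (J3 effort already set via bond 4)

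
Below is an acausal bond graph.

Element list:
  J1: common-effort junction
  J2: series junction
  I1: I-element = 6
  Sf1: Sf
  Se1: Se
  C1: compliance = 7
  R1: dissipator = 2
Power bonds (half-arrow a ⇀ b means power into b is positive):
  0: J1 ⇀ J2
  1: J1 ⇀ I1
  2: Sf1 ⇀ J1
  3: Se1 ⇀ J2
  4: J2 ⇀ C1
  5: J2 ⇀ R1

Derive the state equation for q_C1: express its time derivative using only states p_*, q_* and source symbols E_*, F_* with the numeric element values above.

β2 stroke→Sf1  (source Sf1 imposes f)
β3 stroke→J2  (Se1 fixes effort; stroke away)
β1 stroke→I1  (I1 integral (f out))
β0 stroke→J1  (J1: last free bond brings effort in)
β4 stroke→J2  (1-jn J2 has f-setter on 0)
β5 stroke→J2  (1-jn J2 has f-setter on 0)

dq_C1/dt = F_Sf1 - p_I1/6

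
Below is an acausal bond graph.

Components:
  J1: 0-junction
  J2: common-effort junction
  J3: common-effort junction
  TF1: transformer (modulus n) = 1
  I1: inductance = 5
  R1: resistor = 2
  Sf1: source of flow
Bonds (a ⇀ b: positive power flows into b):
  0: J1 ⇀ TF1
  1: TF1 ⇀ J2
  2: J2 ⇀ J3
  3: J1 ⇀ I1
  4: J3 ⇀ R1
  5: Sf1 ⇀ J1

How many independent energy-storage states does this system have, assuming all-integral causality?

1  (I1 all integral)

b5 →Sf1  (Sf1 (Sf) sets flow on bond)
b3 →I1  (I1: I, integral causality)
b0 →J1  (only one effort-in slot at J1)
b1 →TF1  (TF1 one-in-one-out from 0)
b2 →J2  (J2: last free bond brings effort in)
b4 →J3  (closing 0-jn rule on J3)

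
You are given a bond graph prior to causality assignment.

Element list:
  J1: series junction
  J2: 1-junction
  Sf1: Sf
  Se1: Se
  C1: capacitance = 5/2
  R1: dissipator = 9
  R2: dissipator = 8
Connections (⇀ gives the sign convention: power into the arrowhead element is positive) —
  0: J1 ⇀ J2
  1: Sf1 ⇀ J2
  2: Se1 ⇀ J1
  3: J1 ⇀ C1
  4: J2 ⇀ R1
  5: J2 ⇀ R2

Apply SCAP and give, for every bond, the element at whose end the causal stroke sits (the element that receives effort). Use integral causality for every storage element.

β1 stroke→Sf1  (Sf1 (Sf) sets flow on bond)
β2 stroke→J1  (source Se1 imposes e)
β0 stroke→J2  (J2: bond 1 brought flow, rest push out)
β4 stroke→J2  (J2: bond 1 brought flow, rest push out)
β5 stroke→J2  (J2: bond 1 brought flow, rest push out)
β3 stroke→J1  (J1 flow already set via bond 0)

β0 stroke at J2
β1 stroke at Sf1
β2 stroke at J1
β3 stroke at J1
β4 stroke at J2
β5 stroke at J2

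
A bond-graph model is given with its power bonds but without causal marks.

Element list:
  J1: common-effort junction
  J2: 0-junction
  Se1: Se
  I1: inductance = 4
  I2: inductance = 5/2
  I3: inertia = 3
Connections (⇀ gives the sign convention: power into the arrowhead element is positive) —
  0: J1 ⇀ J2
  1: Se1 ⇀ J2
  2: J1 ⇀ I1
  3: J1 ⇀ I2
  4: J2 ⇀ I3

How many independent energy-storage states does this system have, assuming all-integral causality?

3  (I1, I2, I3 all integral)

bond 1 stroke at J2  (Se1 (Se) sets effort on bond)
bond 0 stroke at J1  (J2 effort already set via bond 1)
bond 4 stroke at I3  (J2 effort already set via bond 1)
bond 2 stroke at I1  (J1 effort already set via bond 0)
bond 3 stroke at I2  (common-e at J1 fixed by 0)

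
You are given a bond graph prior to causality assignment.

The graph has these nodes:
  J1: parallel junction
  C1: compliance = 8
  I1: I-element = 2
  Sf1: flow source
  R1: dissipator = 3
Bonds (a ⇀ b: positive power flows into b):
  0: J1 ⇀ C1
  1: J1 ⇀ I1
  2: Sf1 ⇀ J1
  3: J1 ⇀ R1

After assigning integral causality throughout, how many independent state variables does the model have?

2  (C1, I1 all integral)

β2 →Sf1  (Sf1 (Sf) sets flow on bond)
β0 →J1  (C1: C, integral causality)
β1 →I1  (common-e at J1 fixed by 0)
β3 →R1  (0-jn J1 has e-setter on 0)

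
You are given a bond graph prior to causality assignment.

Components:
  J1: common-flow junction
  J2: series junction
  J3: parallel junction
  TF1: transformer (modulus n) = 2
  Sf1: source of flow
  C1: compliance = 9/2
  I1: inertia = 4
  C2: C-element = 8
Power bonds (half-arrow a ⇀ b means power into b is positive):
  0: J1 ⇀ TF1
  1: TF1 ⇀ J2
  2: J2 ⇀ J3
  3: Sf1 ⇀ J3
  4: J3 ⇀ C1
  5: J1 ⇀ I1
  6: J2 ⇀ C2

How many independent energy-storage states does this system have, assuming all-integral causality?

#3 stroke at Sf1  (Sf1: flow source, stroke at near end)
#4 stroke at J3  (prefer integral on C1)
#2 stroke at J2  (common-e at J3 fixed by 4)
#5 stroke at I1  (I1 integral (f out))
#0 stroke at J1  (common-f at J1 fixed by 5)
#1 stroke at TF1  (through TF1, causality passes straight; one stroke at TF1)
#6 stroke at J2  (J2 flow already set via bond 1)

3  (C1, C2, I1 all integral)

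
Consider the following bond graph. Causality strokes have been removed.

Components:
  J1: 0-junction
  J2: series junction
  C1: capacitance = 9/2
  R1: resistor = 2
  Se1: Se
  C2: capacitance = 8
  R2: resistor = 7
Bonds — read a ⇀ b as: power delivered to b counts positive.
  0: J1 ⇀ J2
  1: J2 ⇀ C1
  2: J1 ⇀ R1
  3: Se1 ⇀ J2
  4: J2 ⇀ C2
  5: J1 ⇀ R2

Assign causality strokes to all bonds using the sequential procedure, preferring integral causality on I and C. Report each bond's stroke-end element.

#3 |J2  (Se1 (Se) sets effort on bond)
#1 |J2  (C1 outputs effort q/C1)
#4 |J2  (C2: C, integral causality)
#0 |J1  (J2 needs exactly one f-in)
#2 |R1  (0-jn J1 has e-setter on 0)
#5 |R2  (common-e at J1 fixed by 0)

#0 stroke at J1
#1 stroke at J2
#2 stroke at R1
#3 stroke at J2
#4 stroke at J2
#5 stroke at R2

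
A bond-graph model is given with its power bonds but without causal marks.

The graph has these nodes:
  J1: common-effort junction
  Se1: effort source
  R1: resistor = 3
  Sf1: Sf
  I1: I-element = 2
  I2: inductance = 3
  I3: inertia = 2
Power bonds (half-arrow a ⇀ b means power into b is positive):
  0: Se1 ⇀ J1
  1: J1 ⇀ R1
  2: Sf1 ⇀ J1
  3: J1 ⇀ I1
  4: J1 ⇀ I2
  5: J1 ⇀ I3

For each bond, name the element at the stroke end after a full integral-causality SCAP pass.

β0 →J1
β1 →R1
β2 →Sf1
β3 →I1
β4 →I2
β5 →I3

b0 |J1  (Se1 fixes effort; stroke away)
b2 |Sf1  (Sf1: flow source, stroke at near end)
b1 |R1  (J1 effort already set via bond 0)
b3 |I1  (J1 effort already set via bond 0)
b4 |I2  (J1 effort already set via bond 0)
b5 |I3  (0-jn J1 has e-setter on 0)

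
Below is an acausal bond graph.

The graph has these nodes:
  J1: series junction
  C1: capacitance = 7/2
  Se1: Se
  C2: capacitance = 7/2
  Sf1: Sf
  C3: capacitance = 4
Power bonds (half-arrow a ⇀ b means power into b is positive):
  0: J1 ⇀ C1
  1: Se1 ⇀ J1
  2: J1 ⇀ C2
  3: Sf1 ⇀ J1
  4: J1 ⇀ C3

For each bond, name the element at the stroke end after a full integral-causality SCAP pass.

b1 stroke at J1  (source Se1 imposes e)
b3 stroke at Sf1  (Sf1: flow source, stroke at near end)
b0 stroke at J1  (J1: bond 3 brought flow, rest push out)
b2 stroke at J1  (common-f at J1 fixed by 3)
b4 stroke at J1  (J1 flow already set via bond 3)

b0 stroke at J1
b1 stroke at J1
b2 stroke at J1
b3 stroke at Sf1
b4 stroke at J1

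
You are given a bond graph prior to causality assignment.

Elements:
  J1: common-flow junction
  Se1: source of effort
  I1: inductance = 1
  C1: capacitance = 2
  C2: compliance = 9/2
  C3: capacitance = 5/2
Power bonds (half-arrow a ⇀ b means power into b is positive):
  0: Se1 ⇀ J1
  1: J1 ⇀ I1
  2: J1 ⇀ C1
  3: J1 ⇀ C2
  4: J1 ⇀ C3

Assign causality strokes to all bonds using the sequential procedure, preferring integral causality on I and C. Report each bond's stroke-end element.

β0 →J1
β1 →I1
β2 →J1
β3 →J1
β4 →J1

bond 0 →J1  (Se1 fixes effort; stroke away)
bond 1 →I1  (prefer integral on I1)
bond 2 →J1  (J1 flow already set via bond 1)
bond 3 →J1  (J1 flow already set via bond 1)
bond 4 →J1  (J1 flow already set via bond 1)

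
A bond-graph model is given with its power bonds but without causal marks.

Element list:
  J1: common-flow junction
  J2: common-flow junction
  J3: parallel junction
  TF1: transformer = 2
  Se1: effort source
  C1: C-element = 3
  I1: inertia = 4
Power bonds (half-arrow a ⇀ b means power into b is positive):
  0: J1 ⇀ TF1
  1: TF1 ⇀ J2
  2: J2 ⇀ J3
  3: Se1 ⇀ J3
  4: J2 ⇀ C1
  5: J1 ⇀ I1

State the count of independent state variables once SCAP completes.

2  (C1, I1 all integral)

β3 stroke at J3  (Se1: effort source, stroke at far end)
β2 stroke at J2  (J3: bond 3 brought effort, rest push out)
β4 stroke at J2  (C1 outputs effort q/C1)
β1 stroke at TF1  (closing 1-jn rule on J2)
β0 stroke at J1  (TF TF1: opposite of bond 1)
β5 stroke at I1  (J1: last free bond brings flow in)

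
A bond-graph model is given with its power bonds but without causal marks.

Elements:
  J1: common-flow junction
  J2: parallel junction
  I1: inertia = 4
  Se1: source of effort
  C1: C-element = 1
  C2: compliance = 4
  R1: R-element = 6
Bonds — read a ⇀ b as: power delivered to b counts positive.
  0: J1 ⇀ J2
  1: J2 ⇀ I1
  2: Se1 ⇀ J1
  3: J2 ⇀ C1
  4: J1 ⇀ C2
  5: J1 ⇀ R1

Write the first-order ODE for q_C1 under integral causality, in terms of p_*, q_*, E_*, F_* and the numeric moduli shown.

dq_C1/dt = E_Se1/6 - p_I1/4 - q_C1/6 - q_C2/24

b2 →J1  (Se1: effort source, stroke at far end)
b1 →I1  (prefer integral on I1)
b3 →J2  (C1 outputs effort q/C1)
b0 →J1  (0-jn J2 has e-setter on 3)
b4 →J1  (C2 integral (e out))
b5 →R1  (only one flow-in slot at J1)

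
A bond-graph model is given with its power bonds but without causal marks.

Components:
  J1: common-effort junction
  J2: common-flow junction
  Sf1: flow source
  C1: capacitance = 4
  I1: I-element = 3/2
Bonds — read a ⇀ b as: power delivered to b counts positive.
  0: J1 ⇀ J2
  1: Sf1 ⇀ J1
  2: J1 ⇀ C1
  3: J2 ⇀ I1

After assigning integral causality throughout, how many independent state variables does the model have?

2  (C1, I1 all integral)

#1 |Sf1  (Sf1 fixes flow; stroke at Sf1)
#2 |J1  (C1 outputs effort q/C1)
#0 |J2  (J1 effort already set via bond 2)
#3 |I1  (closing 1-jn rule on J2)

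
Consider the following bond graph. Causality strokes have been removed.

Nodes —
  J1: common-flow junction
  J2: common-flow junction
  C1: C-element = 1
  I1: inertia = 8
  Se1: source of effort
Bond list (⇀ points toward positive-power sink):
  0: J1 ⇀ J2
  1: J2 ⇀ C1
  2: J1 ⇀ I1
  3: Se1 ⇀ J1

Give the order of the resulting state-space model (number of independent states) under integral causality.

2  (C1, I1 all integral)

β3 stroke at J1  (source Se1 imposes e)
β1 stroke at J2  (C1 outputs effort q/C1)
β0 stroke at J1  (J2 needs exactly one f-in)
β2 stroke at I1  (J1 needs exactly one f-in)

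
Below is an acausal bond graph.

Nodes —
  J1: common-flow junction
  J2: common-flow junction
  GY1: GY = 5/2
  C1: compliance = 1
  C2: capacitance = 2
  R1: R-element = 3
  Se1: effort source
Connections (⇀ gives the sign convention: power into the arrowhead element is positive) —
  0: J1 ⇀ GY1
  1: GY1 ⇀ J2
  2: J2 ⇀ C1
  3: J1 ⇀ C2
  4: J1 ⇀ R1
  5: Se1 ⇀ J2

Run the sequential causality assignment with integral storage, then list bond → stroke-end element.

β0 →GY1
β1 →GY1
β2 →J2
β3 →J1
β4 →J1
β5 →J2

b5 stroke at J2  (source Se1 imposes e)
b2 stroke at J2  (C1 outputs effort q/C1)
b1 stroke at GY1  (J2: last free bond brings flow in)
b0 stroke at GY1  (GY GY1: same side as bond 1)
b3 stroke at J1  (1-jn J1 has f-setter on 0)
b4 stroke at J1  (common-f at J1 fixed by 0)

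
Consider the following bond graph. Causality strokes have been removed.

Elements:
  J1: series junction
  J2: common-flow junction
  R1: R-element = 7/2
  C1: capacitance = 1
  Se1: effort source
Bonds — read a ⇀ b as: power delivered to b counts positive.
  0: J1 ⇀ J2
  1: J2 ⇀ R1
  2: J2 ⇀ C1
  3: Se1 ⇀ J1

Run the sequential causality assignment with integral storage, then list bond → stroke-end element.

bond 3 →J1  (source Se1 imposes e)
bond 0 →J2  (only one flow-in slot at J1)
bond 2 →J2  (C1 outputs effort q/C1)
bond 1 →R1  (J2: last free bond brings flow in)

b0 stroke at J2
b1 stroke at R1
b2 stroke at J2
b3 stroke at J1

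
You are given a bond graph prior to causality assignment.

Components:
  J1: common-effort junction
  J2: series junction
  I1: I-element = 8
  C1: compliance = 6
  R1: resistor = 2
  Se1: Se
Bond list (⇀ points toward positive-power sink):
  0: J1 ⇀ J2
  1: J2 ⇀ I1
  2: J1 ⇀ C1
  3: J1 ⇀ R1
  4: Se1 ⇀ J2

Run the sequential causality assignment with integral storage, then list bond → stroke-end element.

β0 →J2
β1 →I1
β2 →J1
β3 →R1
β4 →J2

b4 stroke at J2  (Se1 fixes effort; stroke away)
b1 stroke at I1  (I1 integral (f out))
b0 stroke at J2  (J2 flow already set via bond 1)
b2 stroke at J1  (C1 outputs effort q/C1)
b3 stroke at R1  (common-e at J1 fixed by 2)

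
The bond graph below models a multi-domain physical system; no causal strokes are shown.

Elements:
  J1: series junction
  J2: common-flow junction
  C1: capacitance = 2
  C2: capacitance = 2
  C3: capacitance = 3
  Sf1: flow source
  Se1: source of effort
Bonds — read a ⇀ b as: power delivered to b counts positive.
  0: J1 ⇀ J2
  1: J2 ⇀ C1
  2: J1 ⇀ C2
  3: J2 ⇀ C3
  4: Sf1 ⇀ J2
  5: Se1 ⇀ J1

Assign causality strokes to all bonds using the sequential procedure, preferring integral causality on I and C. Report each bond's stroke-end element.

bond 0 →J2
bond 1 →J2
bond 2 →J1
bond 3 →J2
bond 4 →Sf1
bond 5 →J1

bond 4 →Sf1  (Sf1 fixes flow; stroke at Sf1)
bond 5 →J1  (Se1: effort source, stroke at far end)
bond 0 →J2  (J2 flow already set via bond 4)
bond 1 →J2  (common-f at J2 fixed by 4)
bond 3 →J2  (1-jn J2 has f-setter on 4)
bond 2 →J1  (common-f at J1 fixed by 0)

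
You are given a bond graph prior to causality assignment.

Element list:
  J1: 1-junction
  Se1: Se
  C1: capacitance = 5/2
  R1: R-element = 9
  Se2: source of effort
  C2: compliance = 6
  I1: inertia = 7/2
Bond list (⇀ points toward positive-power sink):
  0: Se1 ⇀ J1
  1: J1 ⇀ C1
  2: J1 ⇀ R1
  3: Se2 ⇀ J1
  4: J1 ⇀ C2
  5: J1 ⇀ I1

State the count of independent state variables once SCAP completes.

b0 |J1  (Se1 (Se) sets effort on bond)
b3 |J1  (Se2 fixes effort; stroke away)
b1 |J1  (prefer integral on C1)
b4 |J1  (C2 integral (e out))
b5 |I1  (I1 integral (f out))
b2 |J1  (1-jn J1 has f-setter on 5)

3  (C1, C2, I1 all integral)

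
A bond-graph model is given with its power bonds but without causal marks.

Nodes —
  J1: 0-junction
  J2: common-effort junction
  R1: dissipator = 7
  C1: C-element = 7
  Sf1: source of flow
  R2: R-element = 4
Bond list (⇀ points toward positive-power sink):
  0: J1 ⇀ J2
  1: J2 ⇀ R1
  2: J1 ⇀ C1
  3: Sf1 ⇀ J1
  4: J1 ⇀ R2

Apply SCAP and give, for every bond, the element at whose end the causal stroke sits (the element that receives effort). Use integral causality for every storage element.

bond 0 stroke at J2
bond 1 stroke at R1
bond 2 stroke at J1
bond 3 stroke at Sf1
bond 4 stroke at R2

bond 3 stroke→Sf1  (Sf1 fixes flow; stroke at Sf1)
bond 2 stroke→J1  (C1: C, integral causality)
bond 0 stroke→J2  (common-e at J1 fixed by 2)
bond 4 stroke→R2  (0-jn J1 has e-setter on 2)
bond 1 stroke→R1  (J2: bond 0 brought effort, rest push out)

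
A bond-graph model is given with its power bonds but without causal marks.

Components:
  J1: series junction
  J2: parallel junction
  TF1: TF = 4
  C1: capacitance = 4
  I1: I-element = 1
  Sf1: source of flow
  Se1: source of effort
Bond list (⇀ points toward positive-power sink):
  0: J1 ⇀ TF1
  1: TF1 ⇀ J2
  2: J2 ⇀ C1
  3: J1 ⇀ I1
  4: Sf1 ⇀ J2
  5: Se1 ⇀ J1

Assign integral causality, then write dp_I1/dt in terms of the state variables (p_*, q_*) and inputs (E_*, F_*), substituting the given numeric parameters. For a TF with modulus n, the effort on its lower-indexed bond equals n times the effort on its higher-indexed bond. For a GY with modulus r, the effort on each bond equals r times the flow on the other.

β4 stroke→Sf1  (Sf1: flow source, stroke at near end)
β5 stroke→J1  (Se1: effort source, stroke at far end)
β2 stroke→J2  (prefer integral on C1)
β1 stroke→TF1  (J2: bond 2 brought effort, rest push out)
β0 stroke→J1  (through TF1, causality passes straight; one stroke at TF1)
β3 stroke→I1  (J1: last free bond brings flow in)

dp_I1/dt = E_Se1 - q_C1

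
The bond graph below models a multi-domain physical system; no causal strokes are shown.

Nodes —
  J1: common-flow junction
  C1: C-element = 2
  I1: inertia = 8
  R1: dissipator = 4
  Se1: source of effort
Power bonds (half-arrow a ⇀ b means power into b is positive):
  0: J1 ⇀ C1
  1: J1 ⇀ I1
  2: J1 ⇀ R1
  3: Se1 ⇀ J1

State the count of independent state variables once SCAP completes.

2  (C1, I1 all integral)

b3 |J1  (Se1 (Se) sets effort on bond)
b0 |J1  (prefer integral on C1)
b1 |I1  (I1 outputs flow p/I1)
b2 |J1  (1-jn J1 has f-setter on 1)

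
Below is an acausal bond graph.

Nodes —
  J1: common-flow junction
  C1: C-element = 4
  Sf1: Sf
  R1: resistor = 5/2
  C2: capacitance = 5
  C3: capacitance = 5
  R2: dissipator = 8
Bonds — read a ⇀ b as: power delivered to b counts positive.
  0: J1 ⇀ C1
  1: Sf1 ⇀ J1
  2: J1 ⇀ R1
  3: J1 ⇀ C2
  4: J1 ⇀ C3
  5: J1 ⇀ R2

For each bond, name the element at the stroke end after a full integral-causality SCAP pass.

b0 stroke at J1
b1 stroke at Sf1
b2 stroke at J1
b3 stroke at J1
b4 stroke at J1
b5 stroke at J1

β1 stroke→Sf1  (Sf1 (Sf) sets flow on bond)
β0 stroke→J1  (J1 flow already set via bond 1)
β2 stroke→J1  (J1: bond 1 brought flow, rest push out)
β3 stroke→J1  (common-f at J1 fixed by 1)
β4 stroke→J1  (J1: bond 1 brought flow, rest push out)
β5 stroke→J1  (1-jn J1 has f-setter on 1)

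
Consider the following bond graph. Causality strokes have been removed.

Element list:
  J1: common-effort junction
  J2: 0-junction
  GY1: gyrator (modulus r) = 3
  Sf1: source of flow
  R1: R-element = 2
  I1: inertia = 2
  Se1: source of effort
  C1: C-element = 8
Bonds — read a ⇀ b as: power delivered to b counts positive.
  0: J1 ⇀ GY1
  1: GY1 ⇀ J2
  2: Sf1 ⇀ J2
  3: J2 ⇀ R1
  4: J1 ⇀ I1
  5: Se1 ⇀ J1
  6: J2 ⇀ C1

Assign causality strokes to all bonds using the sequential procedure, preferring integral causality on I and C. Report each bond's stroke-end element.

bond 0 →GY1
bond 1 →GY1
bond 2 →Sf1
bond 3 →R1
bond 4 →I1
bond 5 →J1
bond 6 →J2

b2 stroke at Sf1  (Sf1 fixes flow; stroke at Sf1)
b5 stroke at J1  (source Se1 imposes e)
b0 stroke at GY1  (J1 effort already set via bond 5)
b4 stroke at I1  (J1 effort already set via bond 5)
b1 stroke at GY1  (GY1: gyrator matches bond 0)
b6 stroke at J2  (C1 integral (e out))
b3 stroke at R1  (J2 effort already set via bond 6)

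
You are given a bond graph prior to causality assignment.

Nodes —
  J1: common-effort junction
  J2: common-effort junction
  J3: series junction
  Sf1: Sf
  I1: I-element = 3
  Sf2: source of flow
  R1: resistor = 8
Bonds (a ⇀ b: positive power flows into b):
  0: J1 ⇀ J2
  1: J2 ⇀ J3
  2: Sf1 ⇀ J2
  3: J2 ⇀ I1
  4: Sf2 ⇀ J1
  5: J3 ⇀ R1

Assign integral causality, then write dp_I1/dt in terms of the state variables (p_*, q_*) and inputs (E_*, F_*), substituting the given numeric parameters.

dp_I1/dt = 8*F_Sf1 + 8*F_Sf2 - 8*p_I1/3

bond 2 stroke at Sf1  (Sf1: flow source, stroke at near end)
bond 4 stroke at Sf2  (source Sf2 imposes f)
bond 0 stroke at J1  (J1: last free bond brings effort in)
bond 3 stroke at I1  (I1: I, integral causality)
bond 1 stroke at J2  (J2 needs exactly one e-in)
bond 5 stroke at J3  (1-jn J3 has f-setter on 1)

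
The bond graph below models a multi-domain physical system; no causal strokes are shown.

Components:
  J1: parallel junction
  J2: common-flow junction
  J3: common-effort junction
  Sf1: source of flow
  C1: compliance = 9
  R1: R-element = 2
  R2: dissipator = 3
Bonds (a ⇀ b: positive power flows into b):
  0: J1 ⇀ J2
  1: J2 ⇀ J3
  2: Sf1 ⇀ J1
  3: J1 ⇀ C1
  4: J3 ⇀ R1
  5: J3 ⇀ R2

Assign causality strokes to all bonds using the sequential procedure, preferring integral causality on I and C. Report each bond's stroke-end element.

β0 →J2
β1 →J3
β2 →Sf1
β3 →J1
β4 →R1
β5 →R2

β2 |Sf1  (source Sf1 imposes f)
β3 |J1  (C1 outputs effort q/C1)
β0 |J2  (common-e at J1 fixed by 3)
β1 |J3  (J2 needs exactly one f-in)
β4 |R1  (J3: bond 1 brought effort, rest push out)
β5 |R2  (J3: bond 1 brought effort, rest push out)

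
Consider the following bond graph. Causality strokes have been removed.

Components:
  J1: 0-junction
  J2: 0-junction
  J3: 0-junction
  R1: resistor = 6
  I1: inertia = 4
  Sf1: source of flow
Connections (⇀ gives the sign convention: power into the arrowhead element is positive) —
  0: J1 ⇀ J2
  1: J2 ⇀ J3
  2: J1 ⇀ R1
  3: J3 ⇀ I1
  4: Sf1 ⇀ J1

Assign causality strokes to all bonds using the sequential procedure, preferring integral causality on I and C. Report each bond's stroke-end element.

#0 stroke→J2
#1 stroke→J3
#2 stroke→J1
#3 stroke→I1
#4 stroke→Sf1

β4 stroke→Sf1  (source Sf1 imposes f)
β3 stroke→I1  (prefer integral on I1)
β1 stroke→J3  (J3: last free bond brings effort in)
β0 stroke→J2  (closing 0-jn rule on J2)
β2 stroke→J1  (closing 0-jn rule on J1)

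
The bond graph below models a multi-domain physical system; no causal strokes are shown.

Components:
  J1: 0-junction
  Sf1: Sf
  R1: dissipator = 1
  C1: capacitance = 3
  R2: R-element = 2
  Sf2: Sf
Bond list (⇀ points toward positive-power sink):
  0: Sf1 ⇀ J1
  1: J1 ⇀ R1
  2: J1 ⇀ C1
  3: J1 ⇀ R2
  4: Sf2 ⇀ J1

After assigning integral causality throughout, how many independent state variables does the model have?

1  (C1 all integral)

b0 stroke→Sf1  (Sf1: flow source, stroke at near end)
b4 stroke→Sf2  (Sf2 (Sf) sets flow on bond)
b2 stroke→J1  (C1 outputs effort q/C1)
b1 stroke→R1  (common-e at J1 fixed by 2)
b3 stroke→R2  (J1 effort already set via bond 2)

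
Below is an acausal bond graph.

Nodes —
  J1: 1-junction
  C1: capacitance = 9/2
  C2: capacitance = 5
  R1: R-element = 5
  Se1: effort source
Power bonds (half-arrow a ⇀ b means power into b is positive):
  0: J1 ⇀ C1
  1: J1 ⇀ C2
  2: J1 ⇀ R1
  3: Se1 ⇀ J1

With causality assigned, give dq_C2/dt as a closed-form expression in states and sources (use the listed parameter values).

dq_C2/dt = E_Se1/5 - 2*q_C1/45 - q_C2/25

b3 →J1  (source Se1 imposes e)
b0 →J1  (C1: C, integral causality)
b1 →J1  (C2 integral (e out))
b2 →R1  (closing 1-jn rule on J1)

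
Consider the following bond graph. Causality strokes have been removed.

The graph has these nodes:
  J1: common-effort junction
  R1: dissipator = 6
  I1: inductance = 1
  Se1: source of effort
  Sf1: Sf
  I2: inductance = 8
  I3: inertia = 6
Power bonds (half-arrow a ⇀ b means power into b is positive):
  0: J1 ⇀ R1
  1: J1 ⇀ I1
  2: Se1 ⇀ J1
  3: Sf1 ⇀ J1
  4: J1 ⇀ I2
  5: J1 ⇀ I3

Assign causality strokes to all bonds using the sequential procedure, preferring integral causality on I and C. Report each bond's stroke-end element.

b0 stroke→R1
b1 stroke→I1
b2 stroke→J1
b3 stroke→Sf1
b4 stroke→I2
b5 stroke→I3

bond 2 stroke at J1  (Se1 fixes effort; stroke away)
bond 3 stroke at Sf1  (source Sf1 imposes f)
bond 0 stroke at R1  (J1: bond 2 brought effort, rest push out)
bond 1 stroke at I1  (J1: bond 2 brought effort, rest push out)
bond 4 stroke at I2  (0-jn J1 has e-setter on 2)
bond 5 stroke at I3  (0-jn J1 has e-setter on 2)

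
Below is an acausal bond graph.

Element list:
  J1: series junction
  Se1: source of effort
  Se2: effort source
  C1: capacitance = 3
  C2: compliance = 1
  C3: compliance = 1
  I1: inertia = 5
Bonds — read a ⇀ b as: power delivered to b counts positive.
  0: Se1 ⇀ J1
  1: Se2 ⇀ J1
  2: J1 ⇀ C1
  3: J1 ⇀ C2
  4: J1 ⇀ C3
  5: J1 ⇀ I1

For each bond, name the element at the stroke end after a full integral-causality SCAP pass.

bond 0 stroke at J1  (Se1 (Se) sets effort on bond)
bond 1 stroke at J1  (Se2: effort source, stroke at far end)
bond 2 stroke at J1  (C1: C, integral causality)
bond 3 stroke at J1  (C2: C, integral causality)
bond 4 stroke at J1  (C3: C, integral causality)
bond 5 stroke at I1  (only one flow-in slot at J1)

#0 |J1
#1 |J1
#2 |J1
#3 |J1
#4 |J1
#5 |I1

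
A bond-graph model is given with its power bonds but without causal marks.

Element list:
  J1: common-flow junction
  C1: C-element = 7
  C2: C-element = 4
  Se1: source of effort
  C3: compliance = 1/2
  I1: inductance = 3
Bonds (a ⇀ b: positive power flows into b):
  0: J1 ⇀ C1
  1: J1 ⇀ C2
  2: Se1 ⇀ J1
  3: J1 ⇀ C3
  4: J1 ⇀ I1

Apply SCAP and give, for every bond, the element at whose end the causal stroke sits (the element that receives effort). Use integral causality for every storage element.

bond 0 stroke at J1
bond 1 stroke at J1
bond 2 stroke at J1
bond 3 stroke at J1
bond 4 stroke at I1

b2 stroke→J1  (Se1: effort source, stroke at far end)
b0 stroke→J1  (C1: C, integral causality)
b1 stroke→J1  (C2 integral (e out))
b3 stroke→J1  (C3 integral (e out))
b4 stroke→I1  (J1: last free bond brings flow in)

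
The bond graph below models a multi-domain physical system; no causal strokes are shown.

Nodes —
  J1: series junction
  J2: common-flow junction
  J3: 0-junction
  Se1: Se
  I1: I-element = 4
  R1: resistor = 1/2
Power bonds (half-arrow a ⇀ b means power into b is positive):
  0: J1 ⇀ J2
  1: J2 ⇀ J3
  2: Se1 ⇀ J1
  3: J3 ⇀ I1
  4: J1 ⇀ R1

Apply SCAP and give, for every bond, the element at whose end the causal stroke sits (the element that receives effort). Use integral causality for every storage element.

#2 |J1  (Se1: effort source, stroke at far end)
#3 |I1  (I1 outputs flow p/I1)
#1 |J3  (only one effort-in slot at J3)
#0 |J2  (1-jn J2 has f-setter on 1)
#4 |J1  (1-jn J1 has f-setter on 0)

bond 0 |J2
bond 1 |J3
bond 2 |J1
bond 3 |I1
bond 4 |J1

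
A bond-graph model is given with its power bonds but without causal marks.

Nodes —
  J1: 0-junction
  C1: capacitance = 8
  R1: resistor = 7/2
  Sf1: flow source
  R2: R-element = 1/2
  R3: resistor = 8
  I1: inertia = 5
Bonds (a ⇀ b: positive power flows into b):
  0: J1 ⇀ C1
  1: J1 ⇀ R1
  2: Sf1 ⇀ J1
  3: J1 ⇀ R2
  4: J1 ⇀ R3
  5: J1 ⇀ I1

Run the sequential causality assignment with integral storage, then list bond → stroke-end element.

#2 →Sf1  (Sf1 (Sf) sets flow on bond)
#0 →J1  (prefer integral on C1)
#1 →R1  (0-jn J1 has e-setter on 0)
#3 →R2  (J1 effort already set via bond 0)
#4 →R3  (0-jn J1 has e-setter on 0)
#5 →I1  (J1: bond 0 brought effort, rest push out)

bond 0 |J1
bond 1 |R1
bond 2 |Sf1
bond 3 |R2
bond 4 |R3
bond 5 |I1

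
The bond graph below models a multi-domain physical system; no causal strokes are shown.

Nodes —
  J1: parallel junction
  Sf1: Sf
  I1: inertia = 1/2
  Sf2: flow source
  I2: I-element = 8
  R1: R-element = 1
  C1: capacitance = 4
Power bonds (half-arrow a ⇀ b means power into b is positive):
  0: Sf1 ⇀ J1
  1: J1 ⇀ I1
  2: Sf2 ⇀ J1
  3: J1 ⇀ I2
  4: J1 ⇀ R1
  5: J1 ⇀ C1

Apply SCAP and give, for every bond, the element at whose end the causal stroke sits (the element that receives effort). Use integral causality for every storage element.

#0 stroke at Sf1
#1 stroke at I1
#2 stroke at Sf2
#3 stroke at I2
#4 stroke at R1
#5 stroke at J1

bond 0 →Sf1  (Sf1 (Sf) sets flow on bond)
bond 2 →Sf2  (source Sf2 imposes f)
bond 1 →I1  (I1 outputs flow p/I1)
bond 3 →I2  (I2 outputs flow p/I2)
bond 5 →J1  (prefer integral on C1)
bond 4 →R1  (common-e at J1 fixed by 5)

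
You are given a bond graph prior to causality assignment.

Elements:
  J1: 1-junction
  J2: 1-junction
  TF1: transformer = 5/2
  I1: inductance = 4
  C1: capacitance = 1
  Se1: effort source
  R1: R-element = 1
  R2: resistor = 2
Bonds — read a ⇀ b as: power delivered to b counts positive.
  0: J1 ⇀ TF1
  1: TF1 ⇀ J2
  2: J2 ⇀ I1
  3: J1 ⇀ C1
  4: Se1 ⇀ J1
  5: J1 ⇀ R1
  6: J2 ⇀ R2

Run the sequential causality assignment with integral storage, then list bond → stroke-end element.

bond 0 stroke→TF1
bond 1 stroke→J2
bond 2 stroke→I1
bond 3 stroke→J1
bond 4 stroke→J1
bond 5 stroke→J1
bond 6 stroke→J2

bond 4 stroke→J1  (Se1 fixes effort; stroke away)
bond 2 stroke→I1  (I1 integral (f out))
bond 1 stroke→J2  (1-jn J2 has f-setter on 2)
bond 6 stroke→J2  (J2 flow already set via bond 2)
bond 0 stroke→TF1  (TF1 one-in-one-out from 1)
bond 3 stroke→J1  (1-jn J1 has f-setter on 0)
bond 5 stroke→J1  (common-f at J1 fixed by 0)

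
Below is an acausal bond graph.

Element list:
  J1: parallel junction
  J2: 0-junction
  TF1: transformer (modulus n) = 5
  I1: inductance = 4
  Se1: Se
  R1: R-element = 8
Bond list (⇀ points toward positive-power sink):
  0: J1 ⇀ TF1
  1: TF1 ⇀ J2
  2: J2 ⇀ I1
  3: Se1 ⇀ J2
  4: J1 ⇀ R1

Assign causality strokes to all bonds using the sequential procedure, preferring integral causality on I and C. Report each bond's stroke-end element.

#0 stroke→J1
#1 stroke→TF1
#2 stroke→I1
#3 stroke→J2
#4 stroke→R1

β3 stroke→J2  (Se1 (Se) sets effort on bond)
β1 stroke→TF1  (common-e at J2 fixed by 3)
β2 stroke→I1  (J2: bond 3 brought effort, rest push out)
β0 stroke→J1  (TF1 one-in-one-out from 1)
β4 stroke→R1  (J1 effort already set via bond 0)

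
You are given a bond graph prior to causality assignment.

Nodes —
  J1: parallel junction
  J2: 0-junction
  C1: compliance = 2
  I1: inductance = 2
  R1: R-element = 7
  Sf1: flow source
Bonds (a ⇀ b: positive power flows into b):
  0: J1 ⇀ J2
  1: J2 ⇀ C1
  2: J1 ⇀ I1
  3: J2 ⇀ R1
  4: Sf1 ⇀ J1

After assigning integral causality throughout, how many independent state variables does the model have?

2  (C1, I1 all integral)

β4 →Sf1  (source Sf1 imposes f)
β1 →J2  (C1: C, integral causality)
β0 →J1  (J2: bond 1 brought effort, rest push out)
β3 →R1  (common-e at J2 fixed by 1)
β2 →I1  (0-jn J1 has e-setter on 0)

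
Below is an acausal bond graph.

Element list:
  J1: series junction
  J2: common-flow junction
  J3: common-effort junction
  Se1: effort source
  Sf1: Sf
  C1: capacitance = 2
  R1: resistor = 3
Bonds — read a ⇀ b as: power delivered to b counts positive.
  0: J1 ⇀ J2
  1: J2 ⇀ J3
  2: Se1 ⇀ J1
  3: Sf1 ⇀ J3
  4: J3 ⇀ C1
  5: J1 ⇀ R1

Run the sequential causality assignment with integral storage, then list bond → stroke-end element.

β2 stroke at J1  (Se1 fixes effort; stroke away)
β3 stroke at Sf1  (Sf1 fixes flow; stroke at Sf1)
β4 stroke at J3  (C1 integral (e out))
β1 stroke at J2  (J3: bond 4 brought effort, rest push out)
β0 stroke at J1  (J2 needs exactly one f-in)
β5 stroke at R1  (J1 needs exactly one f-in)

bond 0 stroke at J1
bond 1 stroke at J2
bond 2 stroke at J1
bond 3 stroke at Sf1
bond 4 stroke at J3
bond 5 stroke at R1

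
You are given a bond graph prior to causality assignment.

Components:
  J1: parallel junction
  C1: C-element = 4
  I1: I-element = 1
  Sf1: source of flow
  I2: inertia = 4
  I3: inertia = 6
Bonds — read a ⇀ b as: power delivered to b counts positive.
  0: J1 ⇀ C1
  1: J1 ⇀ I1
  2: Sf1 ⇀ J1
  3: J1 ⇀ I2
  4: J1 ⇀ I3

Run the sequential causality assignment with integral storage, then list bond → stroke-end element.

β2 stroke at Sf1  (Sf1: flow source, stroke at near end)
β0 stroke at J1  (C1 outputs effort q/C1)
β1 stroke at I1  (J1: bond 0 brought effort, rest push out)
β3 stroke at I2  (common-e at J1 fixed by 0)
β4 stroke at I3  (0-jn J1 has e-setter on 0)

#0 |J1
#1 |I1
#2 |Sf1
#3 |I2
#4 |I3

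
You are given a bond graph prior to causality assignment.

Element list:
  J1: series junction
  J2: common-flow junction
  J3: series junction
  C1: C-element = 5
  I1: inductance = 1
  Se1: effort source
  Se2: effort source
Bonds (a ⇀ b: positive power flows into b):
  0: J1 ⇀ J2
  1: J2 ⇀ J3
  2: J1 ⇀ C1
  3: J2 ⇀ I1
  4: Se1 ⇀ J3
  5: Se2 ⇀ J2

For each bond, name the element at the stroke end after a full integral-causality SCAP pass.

bond 0 stroke→J2
bond 1 stroke→J2
bond 2 stroke→J1
bond 3 stroke→I1
bond 4 stroke→J3
bond 5 stroke→J2

β4 →J3  (Se1: effort source, stroke at far end)
β5 →J2  (Se2 fixes effort; stroke away)
β1 →J2  (J3 needs exactly one f-in)
β2 →J1  (C1: C, integral causality)
β0 →J2  (J1 needs exactly one f-in)
β3 →I1  (J2: last free bond brings flow in)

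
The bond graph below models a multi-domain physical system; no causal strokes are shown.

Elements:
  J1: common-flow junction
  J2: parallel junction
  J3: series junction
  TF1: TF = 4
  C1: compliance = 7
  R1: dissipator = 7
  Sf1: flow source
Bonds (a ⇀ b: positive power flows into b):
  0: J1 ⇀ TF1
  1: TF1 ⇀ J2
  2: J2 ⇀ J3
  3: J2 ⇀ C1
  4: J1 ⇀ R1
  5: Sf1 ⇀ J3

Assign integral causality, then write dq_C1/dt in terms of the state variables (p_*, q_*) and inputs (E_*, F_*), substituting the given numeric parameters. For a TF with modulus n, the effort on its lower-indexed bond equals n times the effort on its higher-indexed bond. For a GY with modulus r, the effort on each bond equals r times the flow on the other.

dq_C1/dt = -F_Sf1 - 16*q_C1/49

β5 stroke at Sf1  (source Sf1 imposes f)
β2 stroke at J3  (J3: bond 5 brought flow, rest push out)
β3 stroke at J2  (C1: C, integral causality)
β1 stroke at TF1  (common-e at J2 fixed by 3)
β0 stroke at J1  (TF1: transformer flips bond 1)
β4 stroke at R1  (closing 1-jn rule on J1)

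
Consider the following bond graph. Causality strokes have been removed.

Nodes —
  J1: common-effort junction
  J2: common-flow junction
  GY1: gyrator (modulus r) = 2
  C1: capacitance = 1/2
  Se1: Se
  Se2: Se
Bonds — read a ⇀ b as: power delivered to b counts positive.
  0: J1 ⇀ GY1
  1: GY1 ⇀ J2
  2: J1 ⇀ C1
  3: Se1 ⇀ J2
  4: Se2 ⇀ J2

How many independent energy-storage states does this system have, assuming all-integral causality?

1  (C1 all integral)

bond 3 stroke at J2  (Se1 fixes effort; stroke away)
bond 4 stroke at J2  (Se2 fixes effort; stroke away)
bond 1 stroke at GY1  (J2 needs exactly one f-in)
bond 0 stroke at GY1  (GY GY1: same side as bond 1)
bond 2 stroke at J1  (closing 0-jn rule on J1)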